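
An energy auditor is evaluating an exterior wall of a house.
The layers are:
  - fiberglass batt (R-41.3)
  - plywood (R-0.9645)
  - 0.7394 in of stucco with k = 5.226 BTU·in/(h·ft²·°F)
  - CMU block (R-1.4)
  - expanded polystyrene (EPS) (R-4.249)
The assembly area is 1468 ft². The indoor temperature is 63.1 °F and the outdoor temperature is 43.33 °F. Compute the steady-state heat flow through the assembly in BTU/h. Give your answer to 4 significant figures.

603.9 BTU/h

0.7394/5.226 = 0.14148
R_total = 41.3 + 0.9645 + 0.14148 + 1.4 + 4.249 = 48.055 ft²·°F·h/BTU
Q = A·ΔT/R = 1468 × (63.1 − 43.33) / 48.055 = 603.94 BTU/h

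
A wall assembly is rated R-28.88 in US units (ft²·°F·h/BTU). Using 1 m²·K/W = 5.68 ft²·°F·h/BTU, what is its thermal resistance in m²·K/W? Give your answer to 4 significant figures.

5.085 m²·K/W

R_SI = 28.88/5.68 = 5.0845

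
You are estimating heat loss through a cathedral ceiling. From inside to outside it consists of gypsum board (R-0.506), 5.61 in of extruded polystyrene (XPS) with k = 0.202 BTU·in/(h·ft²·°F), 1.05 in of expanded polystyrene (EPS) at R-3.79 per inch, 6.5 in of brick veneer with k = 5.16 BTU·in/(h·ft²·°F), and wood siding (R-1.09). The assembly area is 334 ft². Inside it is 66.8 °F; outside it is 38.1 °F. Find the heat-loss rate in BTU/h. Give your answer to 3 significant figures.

5.61/0.202 = 27.77
1.05 × 3.79 = 3.98
6.5/5.16 = 1.26
R_total = 0.506 + 27.77 + 3.98 + 1.26 + 1.09 = 34.61 ft²·°F·h/BTU
Q = A·ΔT/R = 334 × (66.8 − 38.1) / 34.61 = 277 BTU/h

277 BTU/h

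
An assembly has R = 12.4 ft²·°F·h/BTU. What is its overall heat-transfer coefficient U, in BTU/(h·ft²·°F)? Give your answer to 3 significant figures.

U = 1/R = 1/12.4 = 0.08065

0.0806 BTU/(h·ft²·°F)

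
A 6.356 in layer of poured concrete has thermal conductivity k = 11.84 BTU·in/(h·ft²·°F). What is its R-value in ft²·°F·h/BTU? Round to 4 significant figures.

R = L/k = 6.356/11.84 = 0.53682 ft²·°F·h/BTU

0.5368 ft²·°F·h/BTU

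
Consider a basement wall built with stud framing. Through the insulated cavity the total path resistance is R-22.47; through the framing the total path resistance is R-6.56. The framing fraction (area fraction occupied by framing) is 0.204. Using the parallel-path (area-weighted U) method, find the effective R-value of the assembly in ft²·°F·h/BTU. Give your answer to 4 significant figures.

15.03 ft²·°F·h/BTU

U_eff = 0.796/22.47 + 0.204/6.56 = 0.035425 + 0.031098 = 0.066523
R_eff = 1/U_eff = 15.032 ft²·°F·h/BTU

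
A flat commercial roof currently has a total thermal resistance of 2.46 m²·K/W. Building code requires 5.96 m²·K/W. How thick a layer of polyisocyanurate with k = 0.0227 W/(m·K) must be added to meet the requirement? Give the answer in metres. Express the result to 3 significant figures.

0.0795 m

ΔR = 5.96 − 2.46 = 3.5 m²·K/W
L = ΔR × k = 3.5 × 0.0227 = 0.07945 m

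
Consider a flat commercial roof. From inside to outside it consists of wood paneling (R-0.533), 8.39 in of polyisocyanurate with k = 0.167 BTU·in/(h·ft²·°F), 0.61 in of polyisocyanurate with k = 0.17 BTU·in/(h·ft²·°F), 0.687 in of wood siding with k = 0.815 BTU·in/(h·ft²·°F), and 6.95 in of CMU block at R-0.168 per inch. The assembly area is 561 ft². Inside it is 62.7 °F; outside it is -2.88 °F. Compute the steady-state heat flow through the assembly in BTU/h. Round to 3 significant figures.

653 BTU/h

8.39/0.167 = 50.24
0.61/0.17 = 3.588
0.687/0.815 = 0.8429
6.95 × 0.168 = 1.168
R_total = 0.533 + 50.24 + 3.588 + 0.8429 + 1.168 = 56.37 ft²·°F·h/BTU
Q = A·ΔT/R = 561 × (62.7 − (-2.88)) / 56.37 = 652.6 BTU/h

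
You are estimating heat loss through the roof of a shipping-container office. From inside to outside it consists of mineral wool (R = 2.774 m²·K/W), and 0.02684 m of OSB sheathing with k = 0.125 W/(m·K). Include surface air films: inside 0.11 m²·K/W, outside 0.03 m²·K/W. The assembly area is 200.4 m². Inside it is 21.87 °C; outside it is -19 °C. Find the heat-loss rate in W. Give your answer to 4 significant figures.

0.02684/0.125 = 0.21472
R_total = 0.11 + 2.774 + 0.21472 + 0.03 = 3.1287 m²·K/W
Q = A·ΔT/R = 200.4 × (21.87 − (-19)) / 3.1287 = 2617.8 W

2618 W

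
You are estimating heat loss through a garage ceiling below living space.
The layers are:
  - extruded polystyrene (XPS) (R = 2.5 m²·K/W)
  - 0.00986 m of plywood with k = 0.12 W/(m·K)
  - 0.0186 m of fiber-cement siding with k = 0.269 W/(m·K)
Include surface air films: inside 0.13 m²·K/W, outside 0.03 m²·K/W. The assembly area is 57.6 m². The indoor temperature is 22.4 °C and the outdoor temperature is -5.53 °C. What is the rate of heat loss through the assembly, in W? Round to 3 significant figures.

572 W

0.00986/0.12 = 0.08217
0.0186/0.269 = 0.06914
R_total = 0.13 + 2.5 + 0.08217 + 0.06914 + 0.03 = 2.811 m²·K/W
Q = A·ΔT/R = 57.6 × (22.4 − (-5.53)) / 2.811 = 572.2 W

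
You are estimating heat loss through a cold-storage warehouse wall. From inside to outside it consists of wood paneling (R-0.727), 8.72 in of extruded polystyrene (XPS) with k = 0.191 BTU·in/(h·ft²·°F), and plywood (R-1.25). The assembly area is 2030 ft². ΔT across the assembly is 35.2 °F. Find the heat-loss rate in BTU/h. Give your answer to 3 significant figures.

8.72/0.191 = 45.65
R_total = 0.727 + 45.65 + 1.25 = 47.63 ft²·°F·h/BTU
Q = A·ΔT/R = 2030 × 35.2 / 47.63 = 1500 BTU/h

1500 BTU/h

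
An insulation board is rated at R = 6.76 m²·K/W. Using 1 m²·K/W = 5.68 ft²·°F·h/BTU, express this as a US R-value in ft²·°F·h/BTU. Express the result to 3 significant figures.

38.4 ft²·°F·h/BTU

R_US = 6.76 × 5.68 = 38.4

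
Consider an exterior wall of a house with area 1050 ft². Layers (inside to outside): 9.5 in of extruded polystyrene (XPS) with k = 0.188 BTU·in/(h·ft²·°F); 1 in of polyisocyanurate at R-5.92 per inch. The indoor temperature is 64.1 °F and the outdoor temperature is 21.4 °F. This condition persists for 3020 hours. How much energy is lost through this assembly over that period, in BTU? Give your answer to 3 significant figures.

9.5/0.188 = 50.53
1 × 5.92 = 5.92
R_total = 50.53 + 5.92 = 56.45 ft²·°F·h/BTU
Q = 1050 × (64.1 − 21.4) / 56.45 = 794.2 BTU/h
E = 794.2 × 3020 = 2399000 BTU

2400000 BTU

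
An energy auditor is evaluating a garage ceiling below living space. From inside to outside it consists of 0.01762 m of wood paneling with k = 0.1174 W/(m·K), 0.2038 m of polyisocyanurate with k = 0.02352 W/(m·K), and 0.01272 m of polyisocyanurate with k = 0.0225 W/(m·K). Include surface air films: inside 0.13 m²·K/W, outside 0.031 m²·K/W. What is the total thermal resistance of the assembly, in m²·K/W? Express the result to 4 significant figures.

0.01762/0.1174 = 0.15009
0.2038/0.02352 = 8.665
0.01272/0.0225 = 0.56533
R_total = 0.13 + 0.15009 + 8.665 + 0.56533 + 0.031 = 9.5414 m²·K/W

9.541 m²·K/W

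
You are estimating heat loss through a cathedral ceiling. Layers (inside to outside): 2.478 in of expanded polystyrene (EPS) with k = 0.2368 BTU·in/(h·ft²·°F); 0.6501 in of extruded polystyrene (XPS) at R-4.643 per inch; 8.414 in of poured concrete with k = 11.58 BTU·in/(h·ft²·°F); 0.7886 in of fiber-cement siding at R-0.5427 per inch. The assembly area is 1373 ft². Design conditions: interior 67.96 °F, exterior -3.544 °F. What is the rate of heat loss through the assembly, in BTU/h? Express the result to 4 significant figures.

2.478/0.2368 = 10.465
0.6501 × 4.643 = 3.0184
8.414/11.58 = 0.7266
0.7886 × 0.5427 = 0.42797
R_total = 10.465 + 3.0184 + 0.7266 + 0.42797 = 14.638 ft²·°F·h/BTU
Q = A·ΔT/R = 1373 × (67.96 − (-3.544)) / 14.638 = 6707.1 BTU/h

6707 BTU/h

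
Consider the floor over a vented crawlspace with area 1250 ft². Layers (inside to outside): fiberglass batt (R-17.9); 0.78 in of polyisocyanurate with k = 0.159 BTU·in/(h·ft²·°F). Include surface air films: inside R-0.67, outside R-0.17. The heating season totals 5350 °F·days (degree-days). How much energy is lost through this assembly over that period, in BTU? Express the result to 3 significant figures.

6790000 BTU

0.78/0.159 = 4.906
R_total = 0.67 + 17.9 + 4.906 + 0.17 = 23.65 ft²·°F·h/BTU
E = A × HDD × 24 / R = 1250 × 5350 × 24 / 23.65 = 6788000 BTU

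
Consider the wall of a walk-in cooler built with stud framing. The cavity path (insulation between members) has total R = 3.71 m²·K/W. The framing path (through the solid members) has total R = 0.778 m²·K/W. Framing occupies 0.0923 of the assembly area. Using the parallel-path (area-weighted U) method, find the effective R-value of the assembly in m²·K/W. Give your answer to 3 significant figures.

U_eff = 0.9077/3.71 + 0.0923/0.778 = 0.2447 + 0.1186 = 0.3633
R_eff = 1/U_eff = 2.753 m²·K/W

2.75 m²·K/W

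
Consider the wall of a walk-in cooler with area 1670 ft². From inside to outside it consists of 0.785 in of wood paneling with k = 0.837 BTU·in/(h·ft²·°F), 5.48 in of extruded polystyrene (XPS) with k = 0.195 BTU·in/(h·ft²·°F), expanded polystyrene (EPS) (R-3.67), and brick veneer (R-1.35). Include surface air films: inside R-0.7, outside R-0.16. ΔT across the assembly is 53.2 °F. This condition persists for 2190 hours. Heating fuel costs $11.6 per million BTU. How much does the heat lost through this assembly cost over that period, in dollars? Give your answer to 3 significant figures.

64.6 dollars

0.785/0.837 = 0.9379
5.48/0.195 = 28.1
R_total = 0.7 + 0.9379 + 28.1 + 3.67 + 1.35 + 0.16 = 34.92 ft²·°F·h/BTU
Q = 1670 × 53.2 / 34.92 = 2544 BTU/h
E = 2544 × 2190 = 5572000 BTU
Cost = 5572000/10⁶ × 11.6 = $64.63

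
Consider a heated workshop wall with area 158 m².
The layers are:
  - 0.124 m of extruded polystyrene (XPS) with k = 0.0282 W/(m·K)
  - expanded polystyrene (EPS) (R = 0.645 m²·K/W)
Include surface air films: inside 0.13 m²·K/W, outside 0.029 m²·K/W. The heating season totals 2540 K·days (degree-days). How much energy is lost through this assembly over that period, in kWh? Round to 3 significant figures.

0.124/0.0282 = 4.397
R_total = 0.13 + 4.397 + 0.645 + 0.029 = 5.201 m²·K/W
E = A × HDD × 24 / R / 1000 = 158 × 2540 × 24 / 5.201 / 1000 = 1852 kWh

1850 kWh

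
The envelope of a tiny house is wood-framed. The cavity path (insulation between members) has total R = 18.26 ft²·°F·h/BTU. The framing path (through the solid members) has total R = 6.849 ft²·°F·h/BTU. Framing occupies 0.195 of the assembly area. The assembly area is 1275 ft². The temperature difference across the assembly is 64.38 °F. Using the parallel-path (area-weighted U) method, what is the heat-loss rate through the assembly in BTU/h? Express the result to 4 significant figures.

U_eff = 0.805/18.26 + 0.195/6.849 = 0.044085 + 0.028471 = 0.072557
R_eff = 1/U_eff = 13.782 ft²·°F·h/BTU
Q = 1275 × 64.38 / 13.782 = 5955.8 BTU/h

5956 BTU/h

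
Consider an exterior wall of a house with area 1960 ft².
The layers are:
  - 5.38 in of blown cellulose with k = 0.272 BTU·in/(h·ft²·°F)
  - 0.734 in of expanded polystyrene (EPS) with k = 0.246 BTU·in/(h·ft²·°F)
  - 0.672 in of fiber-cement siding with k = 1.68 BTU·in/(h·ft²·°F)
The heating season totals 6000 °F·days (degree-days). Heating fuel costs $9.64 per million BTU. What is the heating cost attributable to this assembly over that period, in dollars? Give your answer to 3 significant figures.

5.38/0.272 = 19.78
0.734/0.246 = 2.984
0.672/1.68 = 0.4
R_total = 19.78 + 2.984 + 0.4 = 23.16 ft²·°F·h/BTU
E = A × HDD × 24 / R = 1960 × 6000 × 24 / 23.16 = 12180000 BTU
Cost = 12180000/10⁶ × 9.64 = $117.5

117 dollars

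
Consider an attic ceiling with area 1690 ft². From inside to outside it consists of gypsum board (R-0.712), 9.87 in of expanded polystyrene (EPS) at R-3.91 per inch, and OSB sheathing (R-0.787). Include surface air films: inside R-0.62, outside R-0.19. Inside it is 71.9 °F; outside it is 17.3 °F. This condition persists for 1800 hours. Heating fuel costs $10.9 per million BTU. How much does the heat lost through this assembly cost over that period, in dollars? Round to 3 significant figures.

9.87 × 3.91 = 38.59
R_total = 0.62 + 0.712 + 38.59 + 0.787 + 0.19 = 40.9 ft²·°F·h/BTU
Q = 1690 × (71.9 − 17.3) / 40.9 = 2256 BTU/h
E = 2256 × 1800 = 4061000 BTU
Cost = 4061000/10⁶ × 10.9 = $44.26

44.3 dollars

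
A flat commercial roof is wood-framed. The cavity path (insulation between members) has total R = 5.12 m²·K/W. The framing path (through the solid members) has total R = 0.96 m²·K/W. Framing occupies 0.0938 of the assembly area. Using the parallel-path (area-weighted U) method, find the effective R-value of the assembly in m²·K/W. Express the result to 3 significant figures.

3.64 m²·K/W

U_eff = 0.9062/5.12 + 0.0938/0.96 = 0.177 + 0.09771 = 0.2747
R_eff = 1/U_eff = 3.64 m²·K/W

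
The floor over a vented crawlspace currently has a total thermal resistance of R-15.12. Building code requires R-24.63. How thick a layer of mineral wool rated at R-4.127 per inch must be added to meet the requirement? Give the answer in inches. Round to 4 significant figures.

2.304 in

ΔR = 24.63 − 15.12 = 9.51 ft²·°F·h/BTU
L = ΔR / (R/in) = 9.51/4.127 = 2.3043 in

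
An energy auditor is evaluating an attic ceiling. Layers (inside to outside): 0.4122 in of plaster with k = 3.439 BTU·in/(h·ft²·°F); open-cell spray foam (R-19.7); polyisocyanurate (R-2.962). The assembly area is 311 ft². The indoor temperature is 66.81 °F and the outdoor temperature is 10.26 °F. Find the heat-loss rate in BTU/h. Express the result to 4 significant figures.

772.0 BTU/h

0.4122/3.439 = 0.11986
R_total = 0.11986 + 19.7 + 2.962 = 22.782 ft²·°F·h/BTU
Q = A·ΔT/R = 311 × (66.81 − 10.26) / 22.782 = 771.98 BTU/h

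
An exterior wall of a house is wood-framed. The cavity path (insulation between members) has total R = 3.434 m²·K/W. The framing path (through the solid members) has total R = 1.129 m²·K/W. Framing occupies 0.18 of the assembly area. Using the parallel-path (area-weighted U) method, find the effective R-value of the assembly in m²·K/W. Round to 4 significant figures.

2.511 m²·K/W

U_eff = 0.82/3.434 + 0.18/1.129 = 0.23879 + 0.15943 = 0.39822
R_eff = 1/U_eff = 2.5112 m²·K/W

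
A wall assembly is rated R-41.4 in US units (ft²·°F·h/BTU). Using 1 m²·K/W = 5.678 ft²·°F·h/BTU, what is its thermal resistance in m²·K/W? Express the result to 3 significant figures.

R_SI = 41.4/5.678 = 7.291

7.29 m²·K/W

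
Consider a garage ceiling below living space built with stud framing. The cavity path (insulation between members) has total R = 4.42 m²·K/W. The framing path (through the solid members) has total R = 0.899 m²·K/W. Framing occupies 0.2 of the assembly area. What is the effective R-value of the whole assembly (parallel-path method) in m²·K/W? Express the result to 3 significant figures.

2.48 m²·K/W

U_eff = 0.8/4.42 + 0.2/0.899 = 0.181 + 0.2225 = 0.4035
R_eff = 1/U_eff = 2.479 m²·K/W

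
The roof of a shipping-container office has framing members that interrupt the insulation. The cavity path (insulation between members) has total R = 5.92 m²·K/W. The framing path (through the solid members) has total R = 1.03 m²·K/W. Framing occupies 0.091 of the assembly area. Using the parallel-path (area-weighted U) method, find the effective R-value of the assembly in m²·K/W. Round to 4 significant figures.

4.134 m²·K/W

U_eff = 0.909/5.92 + 0.091/1.03 = 0.15355 + 0.08835 = 0.2419
R_eff = 1/U_eff = 4.134 m²·K/W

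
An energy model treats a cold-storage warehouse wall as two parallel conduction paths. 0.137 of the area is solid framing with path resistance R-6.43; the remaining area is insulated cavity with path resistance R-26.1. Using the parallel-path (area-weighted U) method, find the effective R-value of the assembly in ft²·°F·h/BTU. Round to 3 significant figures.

18.4 ft²·°F·h/BTU

U_eff = 0.863/26.1 + 0.137/6.43 = 0.03307 + 0.02131 = 0.05437
R_eff = 1/U_eff = 18.39 ft²·°F·h/BTU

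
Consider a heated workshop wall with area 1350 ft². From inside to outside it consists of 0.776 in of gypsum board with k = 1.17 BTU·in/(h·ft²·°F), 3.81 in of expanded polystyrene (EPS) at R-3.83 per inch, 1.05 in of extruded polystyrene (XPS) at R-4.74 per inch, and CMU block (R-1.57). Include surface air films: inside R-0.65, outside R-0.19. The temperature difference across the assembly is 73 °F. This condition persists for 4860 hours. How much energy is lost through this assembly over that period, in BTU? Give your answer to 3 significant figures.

0.776/1.17 = 0.6632
3.81 × 3.83 = 14.59
1.05 × 4.74 = 4.977
R_total = 0.65 + 0.6632 + 14.59 + 4.977 + 1.57 + 0.19 = 22.64 ft²·°F·h/BTU
Q = 1350 × 73 / 22.64 = 4352 BTU/h
E = 4352 × 4860 = 21150000 BTU

21200000 BTU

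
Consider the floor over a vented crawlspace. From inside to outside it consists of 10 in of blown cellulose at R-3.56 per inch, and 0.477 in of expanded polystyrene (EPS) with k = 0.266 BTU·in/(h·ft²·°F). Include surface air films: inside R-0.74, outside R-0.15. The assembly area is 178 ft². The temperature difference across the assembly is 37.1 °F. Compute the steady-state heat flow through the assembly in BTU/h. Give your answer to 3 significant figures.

172 BTU/h

10 × 3.56 = 35.6
0.477/0.266 = 1.793
R_total = 0.74 + 35.6 + 1.793 + 0.15 = 38.28 ft²·°F·h/BTU
Q = A·ΔT/R = 178 × 37.1 / 38.28 = 172.5 BTU/h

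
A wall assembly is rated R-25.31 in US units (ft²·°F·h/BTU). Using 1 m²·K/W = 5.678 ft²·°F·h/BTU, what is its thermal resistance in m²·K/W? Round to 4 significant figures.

R_SI = 25.31/5.678 = 4.4576

4.458 m²·K/W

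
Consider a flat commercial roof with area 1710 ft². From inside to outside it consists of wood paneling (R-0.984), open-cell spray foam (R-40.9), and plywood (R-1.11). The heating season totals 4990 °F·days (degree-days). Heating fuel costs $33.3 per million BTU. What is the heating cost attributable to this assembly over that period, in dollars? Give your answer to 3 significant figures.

R_total = 0.984 + 40.9 + 1.11 = 42.99 ft²·°F·h/BTU
E = A × HDD × 24 / R = 1710 × 4990 × 24 / 42.99 = 4763000 BTU
Cost = 4763000/10⁶ × 33.3 = $158.6

159 dollars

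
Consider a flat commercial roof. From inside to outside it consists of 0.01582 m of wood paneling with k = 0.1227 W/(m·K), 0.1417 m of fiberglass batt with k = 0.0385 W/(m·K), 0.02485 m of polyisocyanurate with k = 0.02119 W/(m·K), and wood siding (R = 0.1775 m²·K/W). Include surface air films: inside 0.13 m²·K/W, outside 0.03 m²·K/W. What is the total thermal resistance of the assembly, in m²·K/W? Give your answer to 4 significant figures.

0.01582/0.1227 = 0.12893
0.1417/0.0385 = 3.6805
0.02485/0.02119 = 1.1727
R_total = 0.13 + 0.12893 + 3.6805 + 1.1727 + 0.1775 + 0.03 = 5.3197 m²·K/W

5.320 m²·K/W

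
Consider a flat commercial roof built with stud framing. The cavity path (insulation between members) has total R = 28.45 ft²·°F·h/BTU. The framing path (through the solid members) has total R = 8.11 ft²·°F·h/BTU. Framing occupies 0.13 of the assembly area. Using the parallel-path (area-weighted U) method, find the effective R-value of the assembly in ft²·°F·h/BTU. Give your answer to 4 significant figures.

21.45 ft²·°F·h/BTU

U_eff = 0.87/28.45 + 0.13/8.11 = 0.03058 + 0.01603 = 0.04661
R_eff = 1/U_eff = 21.455 ft²·°F·h/BTU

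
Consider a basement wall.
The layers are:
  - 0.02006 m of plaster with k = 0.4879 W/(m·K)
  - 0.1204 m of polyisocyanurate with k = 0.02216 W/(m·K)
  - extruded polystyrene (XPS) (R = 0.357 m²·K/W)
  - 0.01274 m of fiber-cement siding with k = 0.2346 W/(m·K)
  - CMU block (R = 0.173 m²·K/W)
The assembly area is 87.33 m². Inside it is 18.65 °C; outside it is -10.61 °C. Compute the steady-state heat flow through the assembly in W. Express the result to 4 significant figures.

421.8 W

0.02006/0.4879 = 0.041115
0.1204/0.02216 = 5.4332
0.01274/0.2346 = 0.054305
R_total = 0.041115 + 5.4332 + 0.357 + 0.054305 + 0.173 = 6.0586 m²·K/W
Q = A·ΔT/R = 87.33 × (18.65 − (-10.61)) / 6.0586 = 421.76 W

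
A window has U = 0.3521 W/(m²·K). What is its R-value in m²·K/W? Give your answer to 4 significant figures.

R = 1/U = 1/0.3521 = 2.8401

2.840 m²·K/W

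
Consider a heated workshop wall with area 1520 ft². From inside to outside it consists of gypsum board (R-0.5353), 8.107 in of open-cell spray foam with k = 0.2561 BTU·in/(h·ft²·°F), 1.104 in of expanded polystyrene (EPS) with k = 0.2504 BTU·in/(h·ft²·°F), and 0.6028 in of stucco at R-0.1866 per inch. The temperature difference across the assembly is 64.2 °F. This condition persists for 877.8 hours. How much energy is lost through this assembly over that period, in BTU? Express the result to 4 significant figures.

8.107/0.2561 = 31.656
1.104/0.2504 = 4.4089
0.6028 × 0.1866 = 0.11248
R_total = 0.5353 + 31.656 + 4.4089 + 0.11248 = 36.712 ft²·°F·h/BTU
Q = 1520 × 64.2 / 36.712 = 2658.1 BTU/h
E = 2658.1 × 877.8 = 2333300 BTU

2333000 BTU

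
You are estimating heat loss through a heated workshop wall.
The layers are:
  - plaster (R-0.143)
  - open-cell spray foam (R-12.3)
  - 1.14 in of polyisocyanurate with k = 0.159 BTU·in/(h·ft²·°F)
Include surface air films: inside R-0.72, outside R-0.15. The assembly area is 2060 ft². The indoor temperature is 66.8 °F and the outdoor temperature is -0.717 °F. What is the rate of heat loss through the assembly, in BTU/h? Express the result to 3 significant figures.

6790 BTU/h

1.14/0.159 = 7.17
R_total = 0.72 + 0.143 + 12.3 + 7.17 + 0.15 = 20.48 ft²·°F·h/BTU
Q = A·ΔT/R = 2060 × (66.8 − (-0.717)) / 20.48 = 6790 BTU/h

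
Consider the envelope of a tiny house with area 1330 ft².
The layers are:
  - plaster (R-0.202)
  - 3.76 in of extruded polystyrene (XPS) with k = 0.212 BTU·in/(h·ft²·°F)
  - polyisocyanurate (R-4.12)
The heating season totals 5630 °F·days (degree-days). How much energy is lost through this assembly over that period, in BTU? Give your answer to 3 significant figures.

8150000 BTU

3.76/0.212 = 17.74
R_total = 0.202 + 17.74 + 4.12 = 22.06 ft²·°F·h/BTU
E = A × HDD × 24 / R = 1330 × 5630 × 24 / 22.06 = 8147000 BTU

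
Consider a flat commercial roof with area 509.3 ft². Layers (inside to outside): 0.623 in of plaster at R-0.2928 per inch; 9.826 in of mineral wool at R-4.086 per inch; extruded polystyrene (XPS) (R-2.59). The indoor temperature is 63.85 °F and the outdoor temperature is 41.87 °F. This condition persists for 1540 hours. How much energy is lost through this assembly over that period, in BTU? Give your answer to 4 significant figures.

0.623 × 0.2928 = 0.18241
9.826 × 4.086 = 40.149
R_total = 0.18241 + 40.149 + 2.59 = 42.921 ft²·°F·h/BTU
Q = 509.3 × (63.85 − 41.87) / 42.921 = 260.81 BTU/h
E = 260.81 × 1540 = 401650 BTU

401600 BTU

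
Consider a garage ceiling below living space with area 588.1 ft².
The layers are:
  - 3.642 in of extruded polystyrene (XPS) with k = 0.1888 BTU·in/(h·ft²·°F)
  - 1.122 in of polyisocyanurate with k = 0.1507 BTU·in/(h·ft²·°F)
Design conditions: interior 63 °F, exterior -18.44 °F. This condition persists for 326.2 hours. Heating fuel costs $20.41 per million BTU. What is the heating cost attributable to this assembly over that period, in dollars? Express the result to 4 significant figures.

3.642/0.1888 = 19.29
1.122/0.1507 = 7.4453
R_total = 19.29 + 7.4453 = 26.736 ft²·°F·h/BTU
Q = 588.1 × (63 − (-18.44)) / 26.736 = 1791.4 BTU/h
E = 1791.4 × 326.2 = 584370 BTU
Cost = 584370/10⁶ × 20.41 = $11.927

11.93 dollars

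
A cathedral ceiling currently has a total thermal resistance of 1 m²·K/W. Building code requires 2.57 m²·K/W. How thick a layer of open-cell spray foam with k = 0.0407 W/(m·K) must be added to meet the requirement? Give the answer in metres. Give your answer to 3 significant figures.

0.0639 m

ΔR = 2.57 − 1 = 1.57 m²·K/W
L = ΔR × k = 1.57 × 0.0407 = 0.0639 m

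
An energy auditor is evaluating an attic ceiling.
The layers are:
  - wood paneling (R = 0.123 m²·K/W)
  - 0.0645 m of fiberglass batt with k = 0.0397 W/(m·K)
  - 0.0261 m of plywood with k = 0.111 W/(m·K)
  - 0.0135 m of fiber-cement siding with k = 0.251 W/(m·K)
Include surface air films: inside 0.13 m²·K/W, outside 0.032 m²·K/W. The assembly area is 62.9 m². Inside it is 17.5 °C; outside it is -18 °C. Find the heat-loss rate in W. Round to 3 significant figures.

0.0645/0.0397 = 1.625
0.0261/0.111 = 0.2351
0.0135/0.251 = 0.05378
R_total = 0.13 + 0.123 + 1.625 + 0.2351 + 0.05378 + 0.032 = 2.199 m²·K/W
Q = A·ΔT/R = 62.9 × (17.5 − (-18)) / 2.199 = 1016 W

1020 W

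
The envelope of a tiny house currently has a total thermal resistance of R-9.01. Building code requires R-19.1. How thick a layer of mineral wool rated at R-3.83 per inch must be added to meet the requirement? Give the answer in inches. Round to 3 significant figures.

2.63 in

ΔR = 19.1 − 9.01 = 10.09 ft²·°F·h/BTU
L = ΔR / (R/in) = 10.09/3.83 = 2.634 in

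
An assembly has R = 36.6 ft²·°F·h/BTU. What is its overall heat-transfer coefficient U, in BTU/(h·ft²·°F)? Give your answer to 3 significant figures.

U = 1/R = 1/36.6 = 0.02732

0.0273 BTU/(h·ft²·°F)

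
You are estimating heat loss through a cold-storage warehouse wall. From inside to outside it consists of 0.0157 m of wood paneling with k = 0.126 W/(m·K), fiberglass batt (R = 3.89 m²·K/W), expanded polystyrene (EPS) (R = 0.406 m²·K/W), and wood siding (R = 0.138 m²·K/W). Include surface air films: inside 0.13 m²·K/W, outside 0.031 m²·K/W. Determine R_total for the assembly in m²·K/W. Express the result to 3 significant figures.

4.72 m²·K/W

0.0157/0.126 = 0.1246
R_total = 0.13 + 0.1246 + 3.89 + 0.406 + 0.138 + 0.031 = 4.72 m²·K/W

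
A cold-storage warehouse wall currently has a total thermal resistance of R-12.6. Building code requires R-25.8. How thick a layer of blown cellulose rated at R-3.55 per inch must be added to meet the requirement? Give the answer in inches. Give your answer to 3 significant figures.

ΔR = 25.8 − 12.6 = 13.2 ft²·°F·h/BTU
L = ΔR / (R/in) = 13.2/3.55 = 3.718 in

3.72 in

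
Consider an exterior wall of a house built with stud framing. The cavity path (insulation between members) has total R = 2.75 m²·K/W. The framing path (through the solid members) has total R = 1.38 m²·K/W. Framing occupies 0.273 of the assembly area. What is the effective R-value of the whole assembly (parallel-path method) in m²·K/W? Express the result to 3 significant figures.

2.16 m²·K/W

U_eff = 0.727/2.75 + 0.273/1.38 = 0.2644 + 0.1978 = 0.4622
R_eff = 1/U_eff = 2.164 m²·K/W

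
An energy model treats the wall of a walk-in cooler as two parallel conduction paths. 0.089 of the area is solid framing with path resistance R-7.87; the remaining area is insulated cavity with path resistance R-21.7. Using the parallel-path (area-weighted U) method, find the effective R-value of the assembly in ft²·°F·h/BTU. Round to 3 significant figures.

18.8 ft²·°F·h/BTU

U_eff = 0.911/21.7 + 0.089/7.87 = 0.04198 + 0.01131 = 0.05329
R_eff = 1/U_eff = 18.77 ft²·°F·h/BTU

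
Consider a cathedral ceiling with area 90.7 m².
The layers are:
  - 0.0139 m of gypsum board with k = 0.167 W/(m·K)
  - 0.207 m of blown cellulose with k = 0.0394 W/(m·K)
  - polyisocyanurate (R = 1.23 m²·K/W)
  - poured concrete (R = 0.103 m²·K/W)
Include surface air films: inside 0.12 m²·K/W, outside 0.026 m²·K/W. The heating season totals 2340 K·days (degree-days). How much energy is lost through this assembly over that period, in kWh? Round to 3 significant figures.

0.0139/0.167 = 0.08323
0.207/0.0394 = 5.254
R_total = 0.12 + 0.08323 + 5.254 + 1.23 + 0.103 + 0.026 = 6.816 m²·K/W
E = A × HDD × 24 / R / 1000 = 90.7 × 2340 × 24 / 6.816 / 1000 = 747.3 kWh

747 kWh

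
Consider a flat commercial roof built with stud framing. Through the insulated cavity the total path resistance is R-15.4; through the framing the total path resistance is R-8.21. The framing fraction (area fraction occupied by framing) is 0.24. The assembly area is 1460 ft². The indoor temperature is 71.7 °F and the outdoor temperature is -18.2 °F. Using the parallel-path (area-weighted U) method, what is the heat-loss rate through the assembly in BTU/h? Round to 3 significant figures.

10300 BTU/h

U_eff = 0.76/15.4 + 0.24/8.21 = 0.04935 + 0.02923 = 0.07858
R_eff = 1/U_eff = 12.73 ft²·°F·h/BTU
Q = 1460 × (71.7 − (-18.2)) / 12.73 = 10310 BTU/h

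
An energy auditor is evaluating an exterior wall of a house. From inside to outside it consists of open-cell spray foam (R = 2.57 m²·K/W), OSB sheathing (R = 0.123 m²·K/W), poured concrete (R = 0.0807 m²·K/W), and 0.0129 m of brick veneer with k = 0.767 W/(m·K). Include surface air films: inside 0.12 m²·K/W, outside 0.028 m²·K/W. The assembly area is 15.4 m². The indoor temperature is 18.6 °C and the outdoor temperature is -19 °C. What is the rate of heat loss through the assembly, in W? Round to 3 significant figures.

0.0129/0.767 = 0.01682
R_total = 0.12 + 2.57 + 0.123 + 0.0807 + 0.01682 + 0.028 = 2.939 m²·K/W
Q = A·ΔT/R = 15.4 × (18.6 − (-19)) / 2.939 = 197.1 W

197 W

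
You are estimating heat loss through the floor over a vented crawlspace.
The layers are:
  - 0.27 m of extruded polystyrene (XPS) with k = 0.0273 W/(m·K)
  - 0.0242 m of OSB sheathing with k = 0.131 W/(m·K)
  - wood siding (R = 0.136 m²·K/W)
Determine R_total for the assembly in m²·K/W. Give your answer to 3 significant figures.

10.2 m²·K/W

0.27/0.0273 = 9.89
0.0242/0.131 = 0.1847
R_total = 9.89 + 0.1847 + 0.136 = 10.21 m²·K/W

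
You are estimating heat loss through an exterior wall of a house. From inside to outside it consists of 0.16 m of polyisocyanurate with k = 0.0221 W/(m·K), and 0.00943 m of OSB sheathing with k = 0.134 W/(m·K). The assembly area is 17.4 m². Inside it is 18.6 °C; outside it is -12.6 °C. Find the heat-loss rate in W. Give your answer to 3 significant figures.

74.3 W

0.16/0.0221 = 7.24
0.00943/0.134 = 0.07037
R_total = 7.24 + 0.07037 = 7.31 m²·K/W
Q = A·ΔT/R = 17.4 × (18.6 − (-12.6)) / 7.31 = 74.26 W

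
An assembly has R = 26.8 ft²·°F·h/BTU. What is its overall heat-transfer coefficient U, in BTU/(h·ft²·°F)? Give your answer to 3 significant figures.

0.0373 BTU/(h·ft²·°F)

U = 1/R = 1/26.8 = 0.03731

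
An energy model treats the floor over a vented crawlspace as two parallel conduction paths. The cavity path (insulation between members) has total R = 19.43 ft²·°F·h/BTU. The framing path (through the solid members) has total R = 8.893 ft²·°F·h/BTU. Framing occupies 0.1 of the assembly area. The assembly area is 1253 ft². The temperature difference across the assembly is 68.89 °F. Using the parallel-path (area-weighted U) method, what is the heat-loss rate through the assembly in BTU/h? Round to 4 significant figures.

U_eff = 0.9/19.43 + 0.1/8.893 = 0.04632 + 0.011245 = 0.057565
R_eff = 1/U_eff = 17.372 ft²·°F·h/BTU
Q = 1253 × 68.89 / 17.372 = 4969 BTU/h

4969 BTU/h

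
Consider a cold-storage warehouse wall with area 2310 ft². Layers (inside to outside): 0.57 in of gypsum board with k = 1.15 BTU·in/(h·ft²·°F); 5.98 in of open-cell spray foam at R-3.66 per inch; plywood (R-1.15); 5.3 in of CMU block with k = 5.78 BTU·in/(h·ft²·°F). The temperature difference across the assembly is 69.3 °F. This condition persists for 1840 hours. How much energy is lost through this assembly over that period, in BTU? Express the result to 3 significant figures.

12000000 BTU

0.57/1.15 = 0.4957
5.98 × 3.66 = 21.89
5.3/5.78 = 0.917
R_total = 0.4957 + 21.89 + 1.15 + 0.917 = 24.45 ft²·°F·h/BTU
Q = 2310 × 69.3 / 24.45 = 6548 BTU/h
E = 6548 × 1840 = 12050000 BTU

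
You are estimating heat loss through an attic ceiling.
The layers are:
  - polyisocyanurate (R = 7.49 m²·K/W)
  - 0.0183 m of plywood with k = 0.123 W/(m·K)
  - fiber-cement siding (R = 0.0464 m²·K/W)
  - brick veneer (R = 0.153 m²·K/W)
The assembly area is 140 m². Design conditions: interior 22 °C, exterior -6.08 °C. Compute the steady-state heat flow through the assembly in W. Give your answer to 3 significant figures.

502 W

0.0183/0.123 = 0.1488
R_total = 7.49 + 0.1488 + 0.0464 + 0.153 = 7.838 m²·K/W
Q = A·ΔT/R = 140 × (22 − (-6.08)) / 7.838 = 501.5 W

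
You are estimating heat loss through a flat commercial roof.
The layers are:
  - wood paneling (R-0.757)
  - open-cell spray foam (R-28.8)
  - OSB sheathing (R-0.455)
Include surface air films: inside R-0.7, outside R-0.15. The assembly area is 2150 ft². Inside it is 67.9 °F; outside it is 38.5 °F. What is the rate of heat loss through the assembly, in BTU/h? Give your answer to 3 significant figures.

R_total = 0.7 + 0.757 + 28.8 + 0.455 + 0.15 = 30.86 ft²·°F·h/BTU
Q = A·ΔT/R = 2150 × (67.9 − 38.5) / 30.86 = 2048 BTU/h

2050 BTU/h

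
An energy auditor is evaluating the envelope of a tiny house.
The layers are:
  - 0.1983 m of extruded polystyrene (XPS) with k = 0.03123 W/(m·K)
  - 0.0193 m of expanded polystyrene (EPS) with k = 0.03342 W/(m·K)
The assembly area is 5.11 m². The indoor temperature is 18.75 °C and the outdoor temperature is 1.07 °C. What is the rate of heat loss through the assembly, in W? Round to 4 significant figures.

13.04 W

0.1983/0.03123 = 6.3497
0.0193/0.03342 = 0.5775
R_total = 6.3497 + 0.5775 = 6.9272 m²·K/W
Q = A·ΔT/R = 5.11 × (18.75 − 1.07) / 6.9272 = 13.042 W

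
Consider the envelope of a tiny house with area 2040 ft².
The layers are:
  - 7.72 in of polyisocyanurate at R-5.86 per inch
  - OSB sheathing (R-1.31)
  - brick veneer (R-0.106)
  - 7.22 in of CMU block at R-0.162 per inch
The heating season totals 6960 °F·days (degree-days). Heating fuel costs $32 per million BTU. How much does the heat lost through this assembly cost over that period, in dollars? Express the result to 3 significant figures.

7.72 × 5.86 = 45.24
7.22 × 0.162 = 1.17
R_total = 45.24 + 1.31 + 0.106 + 1.17 = 47.82 ft²·°F·h/BTU
E = A × HDD × 24 / R = 2040 × 6960 × 24 / 47.82 = 7125000 BTU
Cost = 7125000/10⁶ × 32 = $228

228 dollars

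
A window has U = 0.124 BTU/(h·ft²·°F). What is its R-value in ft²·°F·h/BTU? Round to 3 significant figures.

8.06 ft²·°F·h/BTU

R = 1/U = 1/0.124 = 8.065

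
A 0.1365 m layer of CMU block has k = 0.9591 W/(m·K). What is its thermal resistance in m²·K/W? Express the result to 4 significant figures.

R = L/k = 0.1365/0.9591 = 0.14232 m²·K/W

0.1423 m²·K/W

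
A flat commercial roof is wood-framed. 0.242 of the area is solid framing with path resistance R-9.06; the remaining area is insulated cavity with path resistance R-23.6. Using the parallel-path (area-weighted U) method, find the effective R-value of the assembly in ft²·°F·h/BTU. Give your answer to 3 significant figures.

17.0 ft²·°F·h/BTU

U_eff = 0.758/23.6 + 0.242/9.06 = 0.03212 + 0.02671 = 0.05883
R_eff = 1/U_eff = 17 ft²·°F·h/BTU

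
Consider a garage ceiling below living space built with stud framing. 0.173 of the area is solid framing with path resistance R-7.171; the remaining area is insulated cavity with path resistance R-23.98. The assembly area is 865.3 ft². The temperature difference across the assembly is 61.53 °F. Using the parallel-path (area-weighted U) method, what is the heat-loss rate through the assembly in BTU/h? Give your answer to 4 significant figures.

U_eff = 0.827/23.98 + 0.173/7.171 = 0.034487 + 0.024125 = 0.058612
R_eff = 1/U_eff = 17.061 ft²·°F·h/BTU
Q = 865.3 × 61.53 / 17.061 = 3120.6 BTU/h

3121 BTU/h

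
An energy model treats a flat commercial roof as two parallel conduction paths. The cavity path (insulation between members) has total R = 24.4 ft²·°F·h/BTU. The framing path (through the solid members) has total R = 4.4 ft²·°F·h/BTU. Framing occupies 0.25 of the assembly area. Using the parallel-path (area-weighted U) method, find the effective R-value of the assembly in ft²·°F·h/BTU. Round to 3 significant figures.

11.4 ft²·°F·h/BTU

U_eff = 0.75/24.4 + 0.25/4.4 = 0.03074 + 0.05682 = 0.08756
R_eff = 1/U_eff = 11.42 ft²·°F·h/BTU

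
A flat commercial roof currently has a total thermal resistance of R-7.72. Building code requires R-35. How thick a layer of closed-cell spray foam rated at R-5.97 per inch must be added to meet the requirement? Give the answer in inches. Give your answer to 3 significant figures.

ΔR = 35 − 7.72 = 27.28 ft²·°F·h/BTU
L = ΔR / (R/in) = 27.28/5.97 = 4.57 in

4.57 in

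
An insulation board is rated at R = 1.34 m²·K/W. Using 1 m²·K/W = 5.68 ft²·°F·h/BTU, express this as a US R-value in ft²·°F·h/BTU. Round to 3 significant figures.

R_US = 1.34 × 5.68 = 7.611

7.61 ft²·°F·h/BTU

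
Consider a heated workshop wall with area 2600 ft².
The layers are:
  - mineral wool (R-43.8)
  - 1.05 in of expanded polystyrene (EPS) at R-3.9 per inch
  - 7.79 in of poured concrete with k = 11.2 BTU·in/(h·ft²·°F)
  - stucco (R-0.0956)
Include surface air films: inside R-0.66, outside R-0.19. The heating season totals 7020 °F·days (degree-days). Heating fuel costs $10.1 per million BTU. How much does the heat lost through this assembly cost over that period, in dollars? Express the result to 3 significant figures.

1.05 × 3.9 = 4.095
7.79/11.2 = 0.6955
R_total = 0.66 + 43.8 + 4.095 + 0.6955 + 0.0956 + 0.19 = 49.54 ft²·°F·h/BTU
E = A × HDD × 24 / R = 2600 × 7020 × 24 / 49.54 = 8843000 BTU
Cost = 8843000/10⁶ × 10.1 = $89.31

89.3 dollars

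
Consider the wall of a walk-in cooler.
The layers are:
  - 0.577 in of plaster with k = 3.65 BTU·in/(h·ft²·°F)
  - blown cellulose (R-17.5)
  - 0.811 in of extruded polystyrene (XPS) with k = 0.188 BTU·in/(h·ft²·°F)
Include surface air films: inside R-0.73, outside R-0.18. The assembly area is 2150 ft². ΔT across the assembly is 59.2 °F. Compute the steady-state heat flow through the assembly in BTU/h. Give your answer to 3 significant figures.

5560 BTU/h

0.577/3.65 = 0.1581
0.811/0.188 = 4.314
R_total = 0.73 + 0.1581 + 17.5 + 4.314 + 0.18 = 22.88 ft²·°F·h/BTU
Q = A·ΔT/R = 2150 × 59.2 / 22.88 = 5562 BTU/h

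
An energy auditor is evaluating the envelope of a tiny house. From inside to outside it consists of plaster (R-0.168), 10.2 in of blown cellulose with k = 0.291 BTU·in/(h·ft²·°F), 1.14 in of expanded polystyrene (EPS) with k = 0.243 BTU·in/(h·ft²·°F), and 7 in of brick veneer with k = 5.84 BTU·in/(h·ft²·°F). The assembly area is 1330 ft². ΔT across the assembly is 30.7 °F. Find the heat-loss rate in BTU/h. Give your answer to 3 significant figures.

993 BTU/h

10.2/0.291 = 35.05
1.14/0.243 = 4.691
7/5.84 = 1.199
R_total = 0.168 + 35.05 + 4.691 + 1.199 = 41.11 ft²·°F·h/BTU
Q = A·ΔT/R = 1330 × 30.7 / 41.11 = 993.2 BTU/h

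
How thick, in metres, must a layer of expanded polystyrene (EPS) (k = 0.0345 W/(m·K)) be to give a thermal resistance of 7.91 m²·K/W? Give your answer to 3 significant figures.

0.273 m

L = R·k = 7.91 × 0.0345 = 0.2729 m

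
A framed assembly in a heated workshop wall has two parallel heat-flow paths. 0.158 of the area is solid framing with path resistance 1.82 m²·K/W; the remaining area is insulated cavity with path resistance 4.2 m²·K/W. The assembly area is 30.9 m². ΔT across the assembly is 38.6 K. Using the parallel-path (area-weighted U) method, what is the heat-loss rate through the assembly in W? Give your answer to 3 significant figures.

U_eff = 0.842/4.2 + 0.158/1.82 = 0.2005 + 0.08681 = 0.2873
R_eff = 1/U_eff = 3.481 m²·K/W
Q = 30.9 × 38.6 / 3.481 = 342.7 W

343 W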